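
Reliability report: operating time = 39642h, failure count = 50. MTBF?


Formula: MTBF = Total operating time / Number of failures
MTBF = 39642 / 50
MTBF = 792.84 hours

792.84 hours


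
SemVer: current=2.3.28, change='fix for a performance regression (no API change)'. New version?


Current: 2.3.28
Change category: 'fix for a performance regression (no API change)' → patch bump
SemVer rule: patch bump → increment PATCH (MAJOR and MINOR unchanged)
New: 2.3.29

2.3.29


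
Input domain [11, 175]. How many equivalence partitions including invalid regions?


Valid range: [11, 175]
Class 1: x < 11 — invalid
Class 2: 11 ≤ x ≤ 175 — valid
Class 3: x > 175 — invalid
Total equivalence classes: 3

3 equivalence classes


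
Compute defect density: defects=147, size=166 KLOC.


Defect density = defects / KLOC
Defect density = 147 / 166
Defect density = 0.886 defects/KLOC

0.886 defects/KLOC


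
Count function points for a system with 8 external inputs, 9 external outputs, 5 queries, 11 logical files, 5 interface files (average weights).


UFP = EI*4 + EO*5 + EQ*4 + ILF*10 + EIF*7
UFP = 8*4 + 9*5 + 5*4 + 11*10 + 5*7
UFP = 32 + 45 + 20 + 110 + 35
UFP = 242

242


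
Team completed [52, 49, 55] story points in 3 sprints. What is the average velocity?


Formula: Avg velocity = Total points / Number of sprints
Points: [52, 49, 55]
Sum = 52 + 49 + 55 = 156
Avg velocity = 156 / 3 = 52.0 points/sprint

52.0 points/sprint


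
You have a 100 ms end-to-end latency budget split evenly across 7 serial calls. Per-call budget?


Formula: per_stage = total_budget / stages
per_stage = 100 / 7
per_stage = 14.29 ms

14.29 ms


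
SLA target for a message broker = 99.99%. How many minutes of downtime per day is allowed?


Formula: allowed downtime = period * (100 - SLA) / 100
Period (day) = 1440 minutes
Unavailability fraction = (100 - 99.99) / 100
Allowed downtime = 1440 * (100 - 99.99) / 100
Allowed downtime = 0.144 minutes

0.144 minutes


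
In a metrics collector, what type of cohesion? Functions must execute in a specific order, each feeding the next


Reasoning: Output of one is input to next
Type: Sequential cohesion

Sequential cohesion


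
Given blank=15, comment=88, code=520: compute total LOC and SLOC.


Total LOC = blank + comment + code
Total LOC = 15 + 88 + 520 = 623
SLOC (source only) = code = 520

Total LOC: 623, SLOC: 520


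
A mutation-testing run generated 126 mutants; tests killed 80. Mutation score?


Mutation score = killed / total * 100
Mutation score = 80 / 126 * 100
Mutation score = 63.49%

63.49%


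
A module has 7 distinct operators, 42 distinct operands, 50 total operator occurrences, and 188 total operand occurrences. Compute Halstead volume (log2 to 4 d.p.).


Formula: V = N * log2(η), where N = N1 + N2 and η = η1 + η2
η = 7 + 42 = 49
N = 50 + 188 = 238
log2(49) ≈ 5.6147
V = 238 * 5.6147 = 1336.30

1336.30


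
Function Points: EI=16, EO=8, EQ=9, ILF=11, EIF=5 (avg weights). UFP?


UFP = EI*4 + EO*5 + EQ*4 + ILF*10 + EIF*7
UFP = 16*4 + 8*5 + 9*4 + 11*10 + 5*7
UFP = 64 + 40 + 36 + 110 + 35
UFP = 285

285


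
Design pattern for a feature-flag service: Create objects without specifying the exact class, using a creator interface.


This matches the Factory Method pattern

Factory Method


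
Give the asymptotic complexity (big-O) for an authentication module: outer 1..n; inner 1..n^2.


Reasoning: n times n^2
Complexity: O(n^3)

O(n^3)


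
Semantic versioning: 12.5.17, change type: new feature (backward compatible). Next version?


Current: 12.5.17
Change category: 'new feature (backward compatible)' → minor bump
SemVer rule: minor bump → increment MINOR, reset PATCH to 0 (MAJOR unchanged)
New: 12.6.0

12.6.0


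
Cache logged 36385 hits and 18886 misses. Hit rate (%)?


Formula: hit rate = hits / (hits + misses) * 100
hit rate = 36385 / (36385 + 18886) * 100
hit rate = 36385 / 55271 * 100
hit rate = 65.83%

65.83%


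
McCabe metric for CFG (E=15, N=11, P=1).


Formula: V(G) = E - N + 2P
V(G) = 15 - 11 + 2*1
V(G) = 4 + 2
V(G) = 6

6


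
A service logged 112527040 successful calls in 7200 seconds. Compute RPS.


Formula: throughput = requests / seconds
throughput = 112527040 / 7200
throughput = 15628.76 requests/second

15628.76 requests/second


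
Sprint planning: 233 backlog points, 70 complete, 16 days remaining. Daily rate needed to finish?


Formula: Required rate = Remaining points / Days left
Remaining = 233 - 70 = 163 points
Required rate = 163 / 16 = 10.19 points/day

10.19 points/day


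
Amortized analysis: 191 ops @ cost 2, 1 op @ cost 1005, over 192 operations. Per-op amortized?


Formula: Amortized cost = Total cost / Operations
Total cost = (191 * 2) + (1 * 1005)
Total cost = 382 + 1005 = 1387
Amortized = 1387 / 192 = 7.224

7.224


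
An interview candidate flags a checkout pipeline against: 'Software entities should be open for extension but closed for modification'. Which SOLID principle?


This describes the Open/Closed Principle (OCP)

Open/Closed Principle (OCP)


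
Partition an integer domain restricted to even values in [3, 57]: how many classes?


Constraint: even integers in [3, 57]
Class 1: x < 3 — out-of-range invalid
Class 2: x in [3,57] but odd — wrong type invalid
Class 3: x in [3,57] and even — valid
Class 4: x > 57 — out-of-range invalid
Total equivalence classes: 4

4 equivalence classes


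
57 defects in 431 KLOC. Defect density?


Defect density = defects / KLOC
Defect density = 57 / 431
Defect density = 0.132 defects/KLOC

0.132 defects/KLOC


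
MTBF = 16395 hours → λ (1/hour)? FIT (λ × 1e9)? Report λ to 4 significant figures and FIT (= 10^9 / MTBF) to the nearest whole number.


Formula: λ = 1 / MTBF; FIT = λ × 1e9 = 1e9 / MTBF
λ = 1 / 16395 ≈ 6.099e-05 failures/hour
FIT = 1e9 / 16395 ≈ 60994 failures per 1e9 hours (nearest whole number)

λ = 6.099e-05 /h, FIT = 60994


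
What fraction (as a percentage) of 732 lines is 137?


Coverage = covered / total * 100
Coverage = 137 / 732 * 100
Coverage = 18.72%

18.72%


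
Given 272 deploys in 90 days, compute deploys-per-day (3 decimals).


Formula: deployments per day = releases / days
= 272 / 90
= 3.022 deploys/day
(equivalently, 21.16 deploys/week)

3.022 deploys/day


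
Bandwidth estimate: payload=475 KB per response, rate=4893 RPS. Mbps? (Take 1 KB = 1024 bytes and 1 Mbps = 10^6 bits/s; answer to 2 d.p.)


Formula: Mbps = payload_bytes * RPS * 8 / 1e6
Payload per request = 475 KB = 475 * 1024 = 486400 bytes
Total bytes/sec = 486400 * 4893 = 2379955200
Total bits/sec = 2379955200 * 8 = 19039641600
Mbps = 19039641600 / 1e6 = 19039.64

19039.64 Mbps


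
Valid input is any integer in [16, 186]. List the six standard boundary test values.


Range: [16, 186]
Boundaries: just below min, min, min+1, max-1, max, just above max
Values: [15, 16, 17, 185, 186, 187]

[15, 16, 17, 185, 186, 187]


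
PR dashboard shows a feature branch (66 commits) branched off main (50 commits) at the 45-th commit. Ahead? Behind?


Common ancestor: commit #45
feature commits after divergence: 66 - 45 = 21
main commits after divergence: 50 - 45 = 5
feature is 21 commits ahead of main
main is 5 commits ahead of feature

feature ahead: 21, main ahead: 5


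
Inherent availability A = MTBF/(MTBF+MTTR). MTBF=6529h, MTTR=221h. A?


Availability = MTBF / (MTBF + MTTR)
Availability = 6529 / (6529 + 221)
Availability = 6529 / 6750
Availability = 96.7259%

96.7259%


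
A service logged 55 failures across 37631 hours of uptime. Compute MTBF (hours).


Formula: MTBF = Total operating time / Number of failures
MTBF = 37631 / 55
MTBF = 684.2 hours

684.2 hours


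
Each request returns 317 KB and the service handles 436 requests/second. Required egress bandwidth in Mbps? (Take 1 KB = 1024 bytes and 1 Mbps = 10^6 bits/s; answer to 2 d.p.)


Formula: Mbps = payload_bytes * RPS * 8 / 1e6
Payload per request = 317 KB = 317 * 1024 = 324608 bytes
Total bytes/sec = 324608 * 436 = 141529088
Total bits/sec = 141529088 * 8 = 1132232704
Mbps = 1132232704 / 1e6 = 1132.23

1132.23 Mbps


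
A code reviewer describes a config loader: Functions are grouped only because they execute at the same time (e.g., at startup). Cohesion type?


Reasoning: Related by timing only
Type: Temporal cohesion

Temporal cohesion


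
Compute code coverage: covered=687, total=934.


Coverage = covered / total * 100
Coverage = 687 / 934 * 100
Coverage = 73.55%

73.55%


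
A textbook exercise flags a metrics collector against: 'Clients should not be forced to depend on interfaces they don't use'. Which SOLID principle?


This describes the Interface Segregation Principle (ISP)

Interface Segregation Principle (ISP)


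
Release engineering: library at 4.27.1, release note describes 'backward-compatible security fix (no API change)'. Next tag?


Current: 4.27.1
Change category: 'backward-compatible security fix (no API change)' → patch bump
SemVer rule: patch bump → increment PATCH (MAJOR and MINOR unchanged)
New: 4.27.2

4.27.2


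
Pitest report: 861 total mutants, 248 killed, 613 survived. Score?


Mutation score = killed / total * 100
Mutation score = 248 / 861 * 100
Mutation score = 28.8%

28.8%


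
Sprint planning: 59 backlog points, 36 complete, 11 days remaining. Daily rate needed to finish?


Formula: Required rate = Remaining points / Days left
Remaining = 59 - 36 = 23 points
Required rate = 23 / 11 = 2.09 points/day

2.09 points/day


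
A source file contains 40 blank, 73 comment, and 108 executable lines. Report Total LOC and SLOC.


Total LOC = blank + comment + code
Total LOC = 40 + 73 + 108 = 221
SLOC (source only) = code = 108

Total LOC: 221, SLOC: 108


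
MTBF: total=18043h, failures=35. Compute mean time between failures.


Formula: MTBF = Total operating time / Number of failures
MTBF = 18043 / 35
MTBF = 515.51 hours

515.51 hours


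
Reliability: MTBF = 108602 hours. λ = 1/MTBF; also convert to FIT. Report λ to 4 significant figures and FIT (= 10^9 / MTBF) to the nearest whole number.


Formula: λ = 1 / MTBF; FIT = λ × 1e9 = 1e9 / MTBF
λ = 1 / 108602 ≈ 9.208e-06 failures/hour
FIT = 1e9 / 108602 ≈ 9208 failures per 1e9 hours (nearest whole number)

λ = 9.208e-06 /h, FIT = 9208


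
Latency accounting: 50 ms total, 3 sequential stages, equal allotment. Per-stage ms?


Formula: per_stage = total_budget / stages
per_stage = 50 / 3
per_stage = 16.67 ms

16.67 ms


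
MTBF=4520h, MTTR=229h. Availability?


Availability = MTBF / (MTBF + MTTR)
Availability = 4520 / (4520 + 229)
Availability = 4520 / 4749
Availability = 95.1779%

95.1779%


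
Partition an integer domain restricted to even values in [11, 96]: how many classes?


Constraint: even integers in [11, 96]
Class 1: x < 11 — out-of-range invalid
Class 2: x in [11,96] but odd — wrong type invalid
Class 3: x in [11,96] and even — valid
Class 4: x > 96 — out-of-range invalid
Total equivalence classes: 4

4 equivalence classes


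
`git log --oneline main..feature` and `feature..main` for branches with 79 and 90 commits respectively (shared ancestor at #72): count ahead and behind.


Common ancestor: commit #72
feature commits after divergence: 79 - 72 = 7
main commits after divergence: 90 - 72 = 18
feature is 7 commits ahead of main
main is 18 commits ahead of feature

feature ahead: 7, main ahead: 18


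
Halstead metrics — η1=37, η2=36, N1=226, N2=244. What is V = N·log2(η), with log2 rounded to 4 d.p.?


Formula: V = N * log2(η), where N = N1 + N2 and η = η1 + η2
η = 37 + 36 = 73
N = 226 + 244 = 470
log2(73) ≈ 6.1898
V = 470 * 6.1898 = 2909.21

2909.21


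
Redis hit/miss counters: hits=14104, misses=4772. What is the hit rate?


Formula: hit rate = hits / (hits + misses) * 100
hit rate = 14104 / (14104 + 4772) * 100
hit rate = 14104 / 18876 * 100
hit rate = 74.72%

74.72%


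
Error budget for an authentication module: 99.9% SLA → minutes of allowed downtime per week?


Formula: allowed downtime = period * (100 - SLA) / 100
Period (week) = 10080 minutes
Unavailability fraction = (100 - 99.9) / 100
Allowed downtime = 10080 * (100 - 99.9) / 100
Allowed downtime = 10.08 minutes

10.08 minutes


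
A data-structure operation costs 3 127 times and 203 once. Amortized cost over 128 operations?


Formula: Amortized cost = Total cost / Operations
Total cost = (127 * 3) + (1 * 203)
Total cost = 381 + 203 = 584
Amortized = 584 / 128 = 4.5625

4.5625


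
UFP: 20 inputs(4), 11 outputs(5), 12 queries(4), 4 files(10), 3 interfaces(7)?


UFP = EI*4 + EO*5 + EQ*4 + ILF*10 + EIF*7
UFP = 20*4 + 11*5 + 12*4 + 4*10 + 3*7
UFP = 80 + 55 + 48 + 40 + 21
UFP = 244

244


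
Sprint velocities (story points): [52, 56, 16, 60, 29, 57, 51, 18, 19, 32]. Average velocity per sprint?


Formula: Avg velocity = Total points / Number of sprints
Points: [52, 56, 16, 60, 29, 57, 51, 18, 19, 32]
Sum = 52 + 56 + 16 + 60 + 29 + 57 + 51 + 18 + 19 + 32 = 390
Avg velocity = 390 / 10 = 39.0 points/sprint

39.0 points/sprint


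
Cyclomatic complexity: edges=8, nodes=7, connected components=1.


Formula: V(G) = E - N + 2P
V(G) = 8 - 7 + 2*1
V(G) = 1 + 2
V(G) = 3

3


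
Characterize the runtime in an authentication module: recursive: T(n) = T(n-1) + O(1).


Reasoning: linear recursion with constant work per frame
Complexity: O(n)

O(n)


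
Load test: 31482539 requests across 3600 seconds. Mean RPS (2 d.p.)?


Formula: throughput = requests / seconds
throughput = 31482539 / 3600
throughput = 8745.15 requests/second

8745.15 requests/second


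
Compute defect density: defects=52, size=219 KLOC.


Defect density = defects / KLOC
Defect density = 52 / 219
Defect density = 0.237 defects/KLOC

0.237 defects/KLOC


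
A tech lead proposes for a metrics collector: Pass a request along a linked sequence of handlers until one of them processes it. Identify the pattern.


This matches the Chain of Responsibility pattern

Chain of Responsibility


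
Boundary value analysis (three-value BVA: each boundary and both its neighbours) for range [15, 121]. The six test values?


Range: [15, 121]
Boundaries: just below min, min, min+1, max-1, max, just above max
Values: [14, 15, 16, 120, 121, 122]

[14, 15, 16, 120, 121, 122]


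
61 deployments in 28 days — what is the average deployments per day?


Formula: deployments per day = releases / days
= 61 / 28
= 2.179 deploys/day
(equivalently, 15.25 deploys/week)

2.179 deploys/day


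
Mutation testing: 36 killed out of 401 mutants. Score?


Mutation score = killed / total * 100
Mutation score = 36 / 401 * 100
Mutation score = 8.98%

8.98%


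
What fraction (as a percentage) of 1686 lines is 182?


Coverage = covered / total * 100
Coverage = 182 / 1686 * 100
Coverage = 10.79%

10.79%


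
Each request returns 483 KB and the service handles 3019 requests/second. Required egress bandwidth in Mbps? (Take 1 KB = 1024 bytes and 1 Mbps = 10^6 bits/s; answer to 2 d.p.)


Formula: Mbps = payload_bytes * RPS * 8 / 1e6
Payload per request = 483 KB = 483 * 1024 = 494592 bytes
Total bytes/sec = 494592 * 3019 = 1493173248
Total bits/sec = 1493173248 * 8 = 11945385984
Mbps = 11945385984 / 1e6 = 11945.39

11945.39 Mbps


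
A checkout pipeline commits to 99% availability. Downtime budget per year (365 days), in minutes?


Formula: allowed downtime = period * (100 - SLA) / 100
Period (year (365 days)) = 525600 minutes
Unavailability fraction = (100 - 99.0) / 100
Allowed downtime = 525600 * (100 - 99.0) / 100
Allowed downtime = 5256.0 minutes

5256.0 minutes


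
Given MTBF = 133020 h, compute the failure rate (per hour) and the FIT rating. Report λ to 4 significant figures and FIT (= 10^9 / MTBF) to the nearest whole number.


Formula: λ = 1 / MTBF; FIT = λ × 1e9 = 1e9 / MTBF
λ = 1 / 133020 ≈ 7.518e-06 failures/hour
FIT = 1e9 / 133020 ≈ 7518 failures per 1e9 hours (nearest whole number)

λ = 7.518e-06 /h, FIT = 7518


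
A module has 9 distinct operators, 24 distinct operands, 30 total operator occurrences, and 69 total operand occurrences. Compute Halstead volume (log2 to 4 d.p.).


Formula: V = N * log2(η), where N = N1 + N2 and η = η1 + η2
η = 9 + 24 = 33
N = 30 + 69 = 99
log2(33) ≈ 5.0444
V = 99 * 5.0444 = 499.40

499.40


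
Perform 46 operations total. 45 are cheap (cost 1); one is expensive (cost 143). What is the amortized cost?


Formula: Amortized cost = Total cost / Operations
Total cost = (45 * 1) + (1 * 143)
Total cost = 45 + 143 = 188
Amortized = 188 / 46 = 4.087

4.087


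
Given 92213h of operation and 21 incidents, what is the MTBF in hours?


Formula: MTBF = Total operating time / Number of failures
MTBF = 92213 / 21
MTBF = 4391.1 hours

4391.1 hours


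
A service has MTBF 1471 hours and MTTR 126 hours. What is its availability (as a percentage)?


Availability = MTBF / (MTBF + MTTR)
Availability = 1471 / (1471 + 126)
Availability = 1471 / 1597
Availability = 92.1102%

92.1102%


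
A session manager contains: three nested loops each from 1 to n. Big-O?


Reasoning: three levels of nesting over n
Complexity: O(n^3)

O(n^3)


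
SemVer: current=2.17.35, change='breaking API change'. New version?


Current: 2.17.35
Change category: 'breaking API change' → major bump
SemVer rule: major bump → increment MAJOR, reset MINOR and PATCH to 0
New: 3.0.0

3.0.0


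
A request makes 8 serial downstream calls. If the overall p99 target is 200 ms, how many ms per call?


Formula: per_stage = total_budget / stages
per_stage = 200 / 8
per_stage = 25.0 ms

25.0 ms


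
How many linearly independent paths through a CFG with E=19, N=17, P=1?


Formula: V(G) = E - N + 2P
V(G) = 19 - 17 + 2*1
V(G) = 2 + 2
V(G) = 4

4


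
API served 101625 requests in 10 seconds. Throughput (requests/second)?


Formula: throughput = requests / seconds
throughput = 101625 / 10
throughput = 10162.5 requests/second

10162.5 requests/second


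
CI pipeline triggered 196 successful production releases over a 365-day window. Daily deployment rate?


Formula: deployments per day = releases / days
= 196 / 365
= 0.537 deploys/day
(equivalently, 3.76 deploys/week)

0.537 deploys/day


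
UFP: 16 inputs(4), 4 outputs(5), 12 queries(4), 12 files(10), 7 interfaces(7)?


UFP = EI*4 + EO*5 + EQ*4 + ILF*10 + EIF*7
UFP = 16*4 + 4*5 + 12*4 + 12*10 + 7*7
UFP = 64 + 20 + 48 + 120 + 49
UFP = 301

301


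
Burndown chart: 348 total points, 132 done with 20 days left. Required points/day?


Formula: Required rate = Remaining points / Days left
Remaining = 348 - 132 = 216 points
Required rate = 216 / 20 = 10.8 points/day

10.8 points/day


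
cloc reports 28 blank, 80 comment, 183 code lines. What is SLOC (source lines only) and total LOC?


Total LOC = blank + comment + code
Total LOC = 28 + 80 + 183 = 291
SLOC (source only) = code = 183

Total LOC: 291, SLOC: 183


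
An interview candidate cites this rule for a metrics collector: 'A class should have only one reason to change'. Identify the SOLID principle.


This describes the Single Responsibility Principle (SRP)

Single Responsibility Principle (SRP)


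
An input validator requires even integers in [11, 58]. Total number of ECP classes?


Constraint: even integers in [11, 58]
Class 1: x < 11 — out-of-range invalid
Class 2: x in [11,58] but odd — wrong type invalid
Class 3: x in [11,58] and even — valid
Class 4: x > 58 — out-of-range invalid
Total equivalence classes: 4

4 equivalence classes


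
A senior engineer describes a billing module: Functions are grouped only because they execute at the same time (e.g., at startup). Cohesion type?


Reasoning: Related by timing only
Type: Temporal cohesion

Temporal cohesion


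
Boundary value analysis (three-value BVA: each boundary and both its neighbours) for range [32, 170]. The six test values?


Range: [32, 170]
Boundaries: just below min, min, min+1, max-1, max, just above max
Values: [31, 32, 33, 169, 170, 171]

[31, 32, 33, 169, 170, 171]


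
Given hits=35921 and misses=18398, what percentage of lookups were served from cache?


Formula: hit rate = hits / (hits + misses) * 100
hit rate = 35921 / (35921 + 18398) * 100
hit rate = 35921 / 54319 * 100
hit rate = 66.13%

66.13%


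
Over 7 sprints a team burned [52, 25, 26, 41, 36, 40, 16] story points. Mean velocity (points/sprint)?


Formula: Avg velocity = Total points / Number of sprints
Points: [52, 25, 26, 41, 36, 40, 16]
Sum = 52 + 25 + 26 + 41 + 36 + 40 + 16 = 236
Avg velocity = 236 / 7 = 33.71 points/sprint

33.71 points/sprint


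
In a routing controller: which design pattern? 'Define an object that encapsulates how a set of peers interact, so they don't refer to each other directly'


This matches the Mediator pattern

Mediator


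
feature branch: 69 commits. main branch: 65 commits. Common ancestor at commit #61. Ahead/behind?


Common ancestor: commit #61
feature commits after divergence: 69 - 61 = 8
main commits after divergence: 65 - 61 = 4
feature is 8 commits ahead of main
main is 4 commits ahead of feature

feature ahead: 8, main ahead: 4


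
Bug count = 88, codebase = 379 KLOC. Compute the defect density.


Defect density = defects / KLOC
Defect density = 88 / 379
Defect density = 0.232 defects/KLOC

0.232 defects/KLOC


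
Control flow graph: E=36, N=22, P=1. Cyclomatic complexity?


Formula: V(G) = E - N + 2P
V(G) = 36 - 22 + 2*1
V(G) = 14 + 2
V(G) = 16

16


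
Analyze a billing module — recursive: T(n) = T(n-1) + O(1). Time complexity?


Reasoning: linear recursion with constant work per frame
Complexity: O(n)

O(n)


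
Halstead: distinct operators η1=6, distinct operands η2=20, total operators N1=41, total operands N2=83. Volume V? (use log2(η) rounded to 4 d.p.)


Formula: V = N * log2(η), where N = N1 + N2 and η = η1 + η2
η = 6 + 20 = 26
N = 41 + 83 = 124
log2(26) ≈ 4.7004
V = 124 * 4.7004 = 582.85

582.85


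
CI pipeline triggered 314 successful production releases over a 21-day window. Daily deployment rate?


Formula: deployments per day = releases / days
= 314 / 21
= 14.952 deploys/day
(equivalently, 104.67 deploys/week)

14.952 deploys/day


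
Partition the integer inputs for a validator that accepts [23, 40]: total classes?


Valid range: [23, 40]
Class 1: x < 23 — invalid
Class 2: 23 ≤ x ≤ 40 — valid
Class 3: x > 40 — invalid
Total equivalence classes: 3

3 equivalence classes


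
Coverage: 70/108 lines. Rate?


Coverage = covered / total * 100
Coverage = 70 / 108 * 100
Coverage = 64.81%

64.81%


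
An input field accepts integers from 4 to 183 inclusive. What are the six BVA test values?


Range: [4, 183]
Boundaries: just below min, min, min+1, max-1, max, just above max
Values: [3, 4, 5, 182, 183, 184]

[3, 4, 5, 182, 183, 184]


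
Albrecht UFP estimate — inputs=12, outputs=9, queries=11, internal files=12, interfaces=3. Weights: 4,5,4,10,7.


UFP = EI*4 + EO*5 + EQ*4 + ILF*10 + EIF*7
UFP = 12*4 + 9*5 + 11*4 + 12*10 + 3*7
UFP = 48 + 45 + 44 + 120 + 21
UFP = 278

278


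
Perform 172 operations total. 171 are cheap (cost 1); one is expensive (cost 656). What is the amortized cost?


Formula: Amortized cost = Total cost / Operations
Total cost = (171 * 1) + (1 * 656)
Total cost = 171 + 656 = 827
Amortized = 827 / 172 = 4.8081

4.8081


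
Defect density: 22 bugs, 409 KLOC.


Defect density = defects / KLOC
Defect density = 22 / 409
Defect density = 0.054 defects/KLOC

0.054 defects/KLOC


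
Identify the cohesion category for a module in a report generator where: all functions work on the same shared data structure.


Reasoning: Functions share data
Type: Communicational cohesion

Communicational cohesion


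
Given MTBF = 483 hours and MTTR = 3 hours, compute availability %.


Availability = MTBF / (MTBF + MTTR)
Availability = 483 / (483 + 3)
Availability = 483 / 486
Availability = 99.3827%

99.3827%


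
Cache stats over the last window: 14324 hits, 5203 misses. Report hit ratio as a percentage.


Formula: hit rate = hits / (hits + misses) * 100
hit rate = 14324 / (14324 + 5203) * 100
hit rate = 14324 / 19527 * 100
hit rate = 73.35%

73.35%


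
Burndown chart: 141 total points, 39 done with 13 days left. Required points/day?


Formula: Required rate = Remaining points / Days left
Remaining = 141 - 39 = 102 points
Required rate = 102 / 13 = 7.85 points/day

7.85 points/day


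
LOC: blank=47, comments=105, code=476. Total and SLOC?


Total LOC = blank + comment + code
Total LOC = 47 + 105 + 476 = 628
SLOC (source only) = code = 476

Total LOC: 628, SLOC: 476


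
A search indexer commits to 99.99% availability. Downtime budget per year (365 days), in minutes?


Formula: allowed downtime = period * (100 - SLA) / 100
Period (year (365 days)) = 525600 minutes
Unavailability fraction = (100 - 99.99) / 100
Allowed downtime = 525600 * (100 - 99.99) / 100
Allowed downtime = 52.56 minutes

52.56 minutes


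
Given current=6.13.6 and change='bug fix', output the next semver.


Current: 6.13.6
Change category: 'bug fix' → patch bump
SemVer rule: patch bump → increment PATCH (MAJOR and MINOR unchanged)
New: 6.13.7

6.13.7


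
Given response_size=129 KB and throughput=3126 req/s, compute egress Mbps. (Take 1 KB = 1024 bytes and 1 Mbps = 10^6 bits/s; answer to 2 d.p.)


Formula: Mbps = payload_bytes * RPS * 8 / 1e6
Payload per request = 129 KB = 129 * 1024 = 132096 bytes
Total bytes/sec = 132096 * 3126 = 412932096
Total bits/sec = 412932096 * 8 = 3303456768
Mbps = 3303456768 / 1e6 = 3303.46

3303.46 Mbps


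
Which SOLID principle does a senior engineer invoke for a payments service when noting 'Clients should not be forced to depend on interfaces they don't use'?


This describes the Interface Segregation Principle (ISP)

Interface Segregation Principle (ISP)


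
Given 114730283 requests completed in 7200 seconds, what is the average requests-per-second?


Formula: throughput = requests / seconds
throughput = 114730283 / 7200
throughput = 15934.76 requests/second

15934.76 requests/second


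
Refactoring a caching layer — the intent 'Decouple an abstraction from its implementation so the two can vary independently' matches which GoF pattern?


This matches the Bridge pattern

Bridge


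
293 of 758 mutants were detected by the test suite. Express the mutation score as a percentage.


Mutation score = killed / total * 100
Mutation score = 293 / 758 * 100
Mutation score = 38.65%

38.65%


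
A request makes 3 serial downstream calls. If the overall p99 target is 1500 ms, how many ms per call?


Formula: per_stage = total_budget / stages
per_stage = 1500 / 3
per_stage = 500.0 ms

500.0 ms


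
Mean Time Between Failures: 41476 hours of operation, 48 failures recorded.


Formula: MTBF = Total operating time / Number of failures
MTBF = 41476 / 48
MTBF = 864.08 hours

864.08 hours


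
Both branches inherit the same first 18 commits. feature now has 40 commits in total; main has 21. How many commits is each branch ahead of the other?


Common ancestor: commit #18
feature commits after divergence: 40 - 18 = 22
main commits after divergence: 21 - 18 = 3
feature is 22 commits ahead of main
main is 3 commits ahead of feature

feature ahead: 22, main ahead: 3


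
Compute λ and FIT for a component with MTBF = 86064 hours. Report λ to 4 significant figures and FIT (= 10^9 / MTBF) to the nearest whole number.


Formula: λ = 1 / MTBF; FIT = λ × 1e9 = 1e9 / MTBF
λ = 1 / 86064 ≈ 1.162e-05 failures/hour
FIT = 1e9 / 86064 ≈ 11619 failures per 1e9 hours (nearest whole number)

λ = 1.162e-05 /h, FIT = 11619


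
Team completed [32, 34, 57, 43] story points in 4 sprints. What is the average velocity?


Formula: Avg velocity = Total points / Number of sprints
Points: [32, 34, 57, 43]
Sum = 32 + 34 + 57 + 43 = 166
Avg velocity = 166 / 4 = 41.5 points/sprint

41.5 points/sprint


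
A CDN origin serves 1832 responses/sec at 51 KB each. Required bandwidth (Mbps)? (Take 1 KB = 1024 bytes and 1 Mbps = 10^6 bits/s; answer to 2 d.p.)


Formula: Mbps = payload_bytes * RPS * 8 / 1e6
Payload per request = 51 KB = 51 * 1024 = 52224 bytes
Total bytes/sec = 52224 * 1832 = 95674368
Total bits/sec = 95674368 * 8 = 765394944
Mbps = 765394944 / 1e6 = 765.39

765.39 Mbps


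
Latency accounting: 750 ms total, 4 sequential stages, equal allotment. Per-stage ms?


Formula: per_stage = total_budget / stages
per_stage = 750 / 4
per_stage = 187.5 ms

187.5 ms


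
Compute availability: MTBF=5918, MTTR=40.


Availability = MTBF / (MTBF + MTTR)
Availability = 5918 / (5918 + 40)
Availability = 5918 / 5958
Availability = 99.3286%

99.3286%


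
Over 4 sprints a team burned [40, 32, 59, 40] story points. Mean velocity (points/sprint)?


Formula: Avg velocity = Total points / Number of sprints
Points: [40, 32, 59, 40]
Sum = 40 + 32 + 59 + 40 = 171
Avg velocity = 171 / 4 = 42.75 points/sprint

42.75 points/sprint


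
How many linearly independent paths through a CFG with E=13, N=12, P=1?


Formula: V(G) = E - N + 2P
V(G) = 13 - 12 + 2*1
V(G) = 1 + 2
V(G) = 3

3


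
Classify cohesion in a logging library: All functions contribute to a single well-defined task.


Reasoning: Best: single purpose
Type: Functional cohesion

Functional cohesion


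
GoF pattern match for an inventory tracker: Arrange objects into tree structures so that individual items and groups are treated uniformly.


This matches the Composite pattern

Composite


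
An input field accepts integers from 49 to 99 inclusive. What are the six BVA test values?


Range: [49, 99]
Boundaries: just below min, min, min+1, max-1, max, just above max
Values: [48, 49, 50, 98, 99, 100]

[48, 49, 50, 98, 99, 100]


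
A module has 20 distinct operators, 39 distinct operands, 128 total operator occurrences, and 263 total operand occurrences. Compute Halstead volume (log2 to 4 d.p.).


Formula: V = N * log2(η), where N = N1 + N2 and η = η1 + η2
η = 20 + 39 = 59
N = 128 + 263 = 391
log2(59) ≈ 5.8826
V = 391 * 5.8826 = 2300.10

2300.10


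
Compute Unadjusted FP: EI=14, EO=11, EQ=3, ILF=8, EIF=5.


UFP = EI*4 + EO*5 + EQ*4 + ILF*10 + EIF*7
UFP = 14*4 + 11*5 + 3*4 + 8*10 + 5*7
UFP = 56 + 55 + 12 + 80 + 35
UFP = 238

238


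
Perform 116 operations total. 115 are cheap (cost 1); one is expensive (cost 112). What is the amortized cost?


Formula: Amortized cost = Total cost / Operations
Total cost = (115 * 1) + (1 * 112)
Total cost = 115 + 112 = 227
Amortized = 227 / 116 = 1.9569

1.9569


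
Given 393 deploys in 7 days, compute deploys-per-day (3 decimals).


Formula: deployments per day = releases / days
= 393 / 7
= 56.143 deploys/day
(equivalently, 393.0 deploys/week)

56.143 deploys/day


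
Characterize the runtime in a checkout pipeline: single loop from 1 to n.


Reasoning: one pass through n items
Complexity: O(n)

O(n)


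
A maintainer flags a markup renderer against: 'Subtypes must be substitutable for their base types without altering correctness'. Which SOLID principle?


This describes the Liskov Substitution Principle (LSP)

Liskov Substitution Principle (LSP)


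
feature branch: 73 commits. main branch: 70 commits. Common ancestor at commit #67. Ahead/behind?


Common ancestor: commit #67
feature commits after divergence: 73 - 67 = 6
main commits after divergence: 70 - 67 = 3
feature is 6 commits ahead of main
main is 3 commits ahead of feature

feature ahead: 6, main ahead: 3


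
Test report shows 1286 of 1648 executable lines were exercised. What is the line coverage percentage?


Coverage = covered / total * 100
Coverage = 1286 / 1648 * 100
Coverage = 78.03%

78.03%


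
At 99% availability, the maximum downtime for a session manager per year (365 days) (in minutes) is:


Formula: allowed downtime = period * (100 - SLA) / 100
Period (year (365 days)) = 525600 minutes
Unavailability fraction = (100 - 99.0) / 100
Allowed downtime = 525600 * (100 - 99.0) / 100
Allowed downtime = 5256.0 minutes

5256.0 minutes


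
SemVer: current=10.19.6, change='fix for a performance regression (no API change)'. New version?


Current: 10.19.6
Change category: 'fix for a performance regression (no API change)' → patch bump
SemVer rule: patch bump → increment PATCH (MAJOR and MINOR unchanged)
New: 10.19.7

10.19.7


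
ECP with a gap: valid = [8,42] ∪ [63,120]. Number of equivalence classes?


Valid ranges: [8,42] and [63,120]
Class 1: x < 8 — invalid
Class 2: 8 ≤ x ≤ 42 — valid
Class 3: 42 < x < 63 — invalid (gap between ranges)
Class 4: 63 ≤ x ≤ 120 — valid
Class 5: x > 120 — invalid
Total equivalence classes: 5

5 equivalence classes


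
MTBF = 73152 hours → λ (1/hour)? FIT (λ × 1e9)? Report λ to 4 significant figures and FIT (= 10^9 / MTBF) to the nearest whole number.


Formula: λ = 1 / MTBF; FIT = λ × 1e9 = 1e9 / MTBF
λ = 1 / 73152 ≈ 1.367e-05 failures/hour
FIT = 1e9 / 73152 ≈ 13670 failures per 1e9 hours (nearest whole number)

λ = 1.367e-05 /h, FIT = 13670


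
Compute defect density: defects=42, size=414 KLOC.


Defect density = defects / KLOC
Defect density = 42 / 414
Defect density = 0.101 defects/KLOC

0.101 defects/KLOC


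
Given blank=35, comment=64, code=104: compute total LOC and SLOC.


Total LOC = blank + comment + code
Total LOC = 35 + 64 + 104 = 203
SLOC (source only) = code = 104

Total LOC: 203, SLOC: 104


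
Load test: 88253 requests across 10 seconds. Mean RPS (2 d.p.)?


Formula: throughput = requests / seconds
throughput = 88253 / 10
throughput = 8825.3 requests/second

8825.3 requests/second


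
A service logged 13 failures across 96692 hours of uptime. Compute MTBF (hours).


Formula: MTBF = Total operating time / Number of failures
MTBF = 96692 / 13
MTBF = 7437.85 hours

7437.85 hours


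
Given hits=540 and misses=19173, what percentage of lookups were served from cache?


Formula: hit rate = hits / (hits + misses) * 100
hit rate = 540 / (540 + 19173) * 100
hit rate = 540 / 19713 * 100
hit rate = 2.74%

2.74%


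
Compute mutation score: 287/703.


Mutation score = killed / total * 100
Mutation score = 287 / 703 * 100
Mutation score = 40.83%

40.83%


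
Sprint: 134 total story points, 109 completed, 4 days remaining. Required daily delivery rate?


Formula: Required rate = Remaining points / Days left
Remaining = 134 - 109 = 25 points
Required rate = 25 / 4 = 6.25 points/day

6.25 points/day


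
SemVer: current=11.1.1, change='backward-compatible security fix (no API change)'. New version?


Current: 11.1.1
Change category: 'backward-compatible security fix (no API change)' → patch bump
SemVer rule: patch bump → increment PATCH (MAJOR and MINOR unchanged)
New: 11.1.2

11.1.2


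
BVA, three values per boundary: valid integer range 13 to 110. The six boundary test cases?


Range: [13, 110]
Boundaries: just below min, min, min+1, max-1, max, just above max
Values: [12, 13, 14, 109, 110, 111]

[12, 13, 14, 109, 110, 111]


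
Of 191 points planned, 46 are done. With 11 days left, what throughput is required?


Formula: Required rate = Remaining points / Days left
Remaining = 191 - 46 = 145 points
Required rate = 145 / 11 = 13.18 points/day

13.18 points/day


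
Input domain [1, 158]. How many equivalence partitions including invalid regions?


Valid range: [1, 158]
Class 1: x < 1 — invalid
Class 2: 1 ≤ x ≤ 158 — valid
Class 3: x > 158 — invalid
Total equivalence classes: 3

3 equivalence classes


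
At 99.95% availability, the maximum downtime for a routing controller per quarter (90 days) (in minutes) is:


Formula: allowed downtime = period * (100 - SLA) / 100
Period (quarter (90 days)) = 129600 minutes
Unavailability fraction = (100 - 99.95) / 100
Allowed downtime = 129600 * (100 - 99.95) / 100
Allowed downtime = 64.8 minutes

64.8 minutes


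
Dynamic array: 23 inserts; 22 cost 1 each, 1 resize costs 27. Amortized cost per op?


Formula: Amortized cost = Total cost / Operations
Total cost = (22 * 1) + (1 * 27)
Total cost = 22 + 27 = 49
Amortized = 49 / 23 = 2.1304

2.1304


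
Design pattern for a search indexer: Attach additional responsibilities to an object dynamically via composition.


This matches the Decorator pattern

Decorator


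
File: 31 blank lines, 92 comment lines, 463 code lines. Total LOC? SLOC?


Total LOC = blank + comment + code
Total LOC = 31 + 92 + 463 = 586
SLOC (source only) = code = 463

Total LOC: 586, SLOC: 463


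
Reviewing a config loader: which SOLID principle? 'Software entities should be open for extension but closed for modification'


This describes the Open/Closed Principle (OCP)

Open/Closed Principle (OCP)


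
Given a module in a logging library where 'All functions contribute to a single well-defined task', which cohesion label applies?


Reasoning: Best: single purpose
Type: Functional cohesion

Functional cohesion


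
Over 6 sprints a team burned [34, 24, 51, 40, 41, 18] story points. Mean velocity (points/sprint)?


Formula: Avg velocity = Total points / Number of sprints
Points: [34, 24, 51, 40, 41, 18]
Sum = 34 + 24 + 51 + 40 + 41 + 18 = 208
Avg velocity = 208 / 6 = 34.67 points/sprint

34.67 points/sprint


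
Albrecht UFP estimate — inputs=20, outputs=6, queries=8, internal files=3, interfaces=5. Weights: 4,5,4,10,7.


UFP = EI*4 + EO*5 + EQ*4 + ILF*10 + EIF*7
UFP = 20*4 + 6*5 + 8*4 + 3*10 + 5*7
UFP = 80 + 30 + 32 + 30 + 35
UFP = 207

207


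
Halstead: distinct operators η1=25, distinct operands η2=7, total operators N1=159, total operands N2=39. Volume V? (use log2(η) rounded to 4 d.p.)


Formula: V = N * log2(η), where N = N1 + N2 and η = η1 + η2
η = 25 + 7 = 32
N = 159 + 39 = 198
log2(32) ≈ 5.0000
V = 198 * 5.0000 = 990.00

990.00


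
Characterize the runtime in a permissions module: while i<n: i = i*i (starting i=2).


Reasoning: squaring drives double-exponential growth; iterations ~ log log n
Complexity: O(log log n)

O(log log n)


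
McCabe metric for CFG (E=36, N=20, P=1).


Formula: V(G) = E - N + 2P
V(G) = 36 - 20 + 2*1
V(G) = 16 + 2
V(G) = 18

18


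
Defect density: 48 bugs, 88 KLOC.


Defect density = defects / KLOC
Defect density = 48 / 88
Defect density = 0.545 defects/KLOC

0.545 defects/KLOC


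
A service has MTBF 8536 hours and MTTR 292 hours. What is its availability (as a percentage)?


Availability = MTBF / (MTBF + MTTR)
Availability = 8536 / (8536 + 292)
Availability = 8536 / 8828
Availability = 96.6923%

96.6923%


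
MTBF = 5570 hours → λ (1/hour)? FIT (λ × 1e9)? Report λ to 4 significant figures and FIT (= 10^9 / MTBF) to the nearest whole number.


Formula: λ = 1 / MTBF; FIT = λ × 1e9 = 1e9 / MTBF
λ = 1 / 5570 ≈ 1.795e-04 failures/hour
FIT = 1e9 / 5570 ≈ 179533 failures per 1e9 hours (nearest whole number)

λ = 1.795e-04 /h, FIT = 179533


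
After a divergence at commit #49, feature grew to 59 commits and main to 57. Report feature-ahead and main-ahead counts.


Common ancestor: commit #49
feature commits after divergence: 59 - 49 = 10
main commits after divergence: 57 - 49 = 8
feature is 10 commits ahead of main
main is 8 commits ahead of feature

feature ahead: 10, main ahead: 8


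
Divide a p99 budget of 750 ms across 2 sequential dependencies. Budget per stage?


Formula: per_stage = total_budget / stages
per_stage = 750 / 2
per_stage = 375.0 ms

375.0 ms
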